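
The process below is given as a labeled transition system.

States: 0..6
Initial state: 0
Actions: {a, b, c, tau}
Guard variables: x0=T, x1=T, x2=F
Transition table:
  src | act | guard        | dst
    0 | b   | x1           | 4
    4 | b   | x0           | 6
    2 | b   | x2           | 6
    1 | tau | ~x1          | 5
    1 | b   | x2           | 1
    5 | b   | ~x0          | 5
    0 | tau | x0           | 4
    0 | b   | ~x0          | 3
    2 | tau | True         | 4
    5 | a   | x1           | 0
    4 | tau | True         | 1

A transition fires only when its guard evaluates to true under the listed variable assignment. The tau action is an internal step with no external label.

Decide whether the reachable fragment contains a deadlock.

R = {0,1,4,6}
  0: b→4  tau→4  [2 out]
  1: ∅  [STUCK]
  4: b→6  tau→1  [2 out]
  6: ∅  [STUCK]
witness 1: b·tau

Answer: DEADLOCK at state 1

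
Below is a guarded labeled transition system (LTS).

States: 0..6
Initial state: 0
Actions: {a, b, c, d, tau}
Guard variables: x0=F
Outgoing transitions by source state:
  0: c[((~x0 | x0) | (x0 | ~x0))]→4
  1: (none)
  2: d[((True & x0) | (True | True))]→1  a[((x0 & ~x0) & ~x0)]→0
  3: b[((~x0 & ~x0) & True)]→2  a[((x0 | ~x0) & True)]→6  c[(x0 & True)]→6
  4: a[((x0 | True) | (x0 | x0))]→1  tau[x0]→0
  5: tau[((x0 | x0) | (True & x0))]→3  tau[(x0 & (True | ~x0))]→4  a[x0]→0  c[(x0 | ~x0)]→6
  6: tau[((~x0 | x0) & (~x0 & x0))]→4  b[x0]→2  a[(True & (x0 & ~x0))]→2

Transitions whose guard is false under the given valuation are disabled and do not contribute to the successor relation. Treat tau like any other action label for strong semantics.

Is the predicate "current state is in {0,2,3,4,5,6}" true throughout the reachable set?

Allowed set {0,2,3,4,5,6}
Reachable = {0,1,4}
  0: ✓
  1: outside
  4: ✓
witness against invariant: c·a → 1

Answer: INVARIANT VIOLATED at state 1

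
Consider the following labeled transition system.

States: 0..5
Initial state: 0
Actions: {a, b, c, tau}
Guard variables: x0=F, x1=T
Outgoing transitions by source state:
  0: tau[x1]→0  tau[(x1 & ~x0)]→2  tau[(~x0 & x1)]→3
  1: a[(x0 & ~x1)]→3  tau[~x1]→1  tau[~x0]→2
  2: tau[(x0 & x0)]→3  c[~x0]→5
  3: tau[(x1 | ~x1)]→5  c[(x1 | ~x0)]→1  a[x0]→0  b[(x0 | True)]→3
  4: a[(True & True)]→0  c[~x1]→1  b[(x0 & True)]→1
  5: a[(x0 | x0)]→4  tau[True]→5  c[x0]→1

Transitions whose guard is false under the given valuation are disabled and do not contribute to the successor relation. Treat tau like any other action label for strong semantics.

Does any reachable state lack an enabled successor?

R = {0,1,2,3,5}
  0: tau→0  tau→2  tau→3  [deg 3]
  1: tau→2  [deg 1]
  2: c→5  [deg 1]
  3: b→3  c→1  tau→5  [deg 3]
  5: tau→5  [deg 1]

Answer: DEADLOCK-FREE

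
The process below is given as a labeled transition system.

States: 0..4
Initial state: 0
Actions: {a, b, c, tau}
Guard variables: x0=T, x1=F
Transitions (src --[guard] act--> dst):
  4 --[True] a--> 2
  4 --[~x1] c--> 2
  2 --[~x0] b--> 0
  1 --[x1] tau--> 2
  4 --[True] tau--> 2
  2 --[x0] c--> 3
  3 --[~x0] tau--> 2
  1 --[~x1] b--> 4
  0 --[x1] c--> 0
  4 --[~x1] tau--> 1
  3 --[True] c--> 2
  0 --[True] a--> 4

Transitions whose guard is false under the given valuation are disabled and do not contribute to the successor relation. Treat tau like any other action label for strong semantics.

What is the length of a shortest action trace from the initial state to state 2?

Breadth-first toward 2:
  depth 0: {0}
  depth 1: {4}
  depth 2: {1,2}
depth(2)=2, e.g. a·a

Answer: 2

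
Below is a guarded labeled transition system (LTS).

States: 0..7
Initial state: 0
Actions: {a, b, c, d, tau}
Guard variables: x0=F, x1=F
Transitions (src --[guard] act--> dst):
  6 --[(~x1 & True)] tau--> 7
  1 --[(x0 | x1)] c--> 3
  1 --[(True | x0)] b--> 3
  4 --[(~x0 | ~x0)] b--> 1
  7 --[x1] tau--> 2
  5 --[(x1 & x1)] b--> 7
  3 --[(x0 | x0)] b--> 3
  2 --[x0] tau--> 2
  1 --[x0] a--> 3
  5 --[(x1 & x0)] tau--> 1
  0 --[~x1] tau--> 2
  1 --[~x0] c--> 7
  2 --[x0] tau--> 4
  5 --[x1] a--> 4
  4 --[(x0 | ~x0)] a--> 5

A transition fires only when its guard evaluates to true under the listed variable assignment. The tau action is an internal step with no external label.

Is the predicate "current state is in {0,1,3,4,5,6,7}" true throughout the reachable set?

Safe = {0,1,3,4,5,6,7}
Reach set: {0,2}
  0: ✓
  2: outside
counterexample path to 2: tau

Answer: INVARIANT VIOLATED at state 2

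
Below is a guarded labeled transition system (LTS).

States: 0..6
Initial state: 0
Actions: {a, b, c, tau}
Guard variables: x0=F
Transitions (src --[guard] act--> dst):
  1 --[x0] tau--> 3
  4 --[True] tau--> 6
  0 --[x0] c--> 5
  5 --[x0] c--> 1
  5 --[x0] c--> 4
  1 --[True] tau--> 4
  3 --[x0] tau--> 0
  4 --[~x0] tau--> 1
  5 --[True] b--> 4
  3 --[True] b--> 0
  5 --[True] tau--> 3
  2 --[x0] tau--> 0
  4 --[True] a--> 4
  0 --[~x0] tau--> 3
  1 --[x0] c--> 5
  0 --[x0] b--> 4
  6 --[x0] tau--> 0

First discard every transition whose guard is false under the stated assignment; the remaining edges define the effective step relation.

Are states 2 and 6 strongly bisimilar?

Answer: BISIMILAR

Trace:
Refine partition for ~:
  P[0] = {{0,1,2,3,4,5,6}}
  P[1] = {{0,1},{2,6},{3},{4},{5}}
  P[2] = {{0},{1},{2,6},{3},{4},{5}}
6 equivalence class(es) (converged in 3)
class of 2: {2,6}; class of 6: {2,6}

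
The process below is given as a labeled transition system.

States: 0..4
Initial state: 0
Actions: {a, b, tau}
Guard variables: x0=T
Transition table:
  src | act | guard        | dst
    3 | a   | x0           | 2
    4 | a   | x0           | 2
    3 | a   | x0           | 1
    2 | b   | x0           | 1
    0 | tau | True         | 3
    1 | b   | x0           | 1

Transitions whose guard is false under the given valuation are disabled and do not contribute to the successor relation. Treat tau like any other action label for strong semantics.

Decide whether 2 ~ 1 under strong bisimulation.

Compute ~ classes (split until stable):
  π0 = {{0,1,2,3,4}}
  π1 = {{0},{1,2},{3,4}}
Fixed point at round 2; 3 class(es).
class of 2: {1,2}; class of 1: {1,2}

Answer: BISIMILAR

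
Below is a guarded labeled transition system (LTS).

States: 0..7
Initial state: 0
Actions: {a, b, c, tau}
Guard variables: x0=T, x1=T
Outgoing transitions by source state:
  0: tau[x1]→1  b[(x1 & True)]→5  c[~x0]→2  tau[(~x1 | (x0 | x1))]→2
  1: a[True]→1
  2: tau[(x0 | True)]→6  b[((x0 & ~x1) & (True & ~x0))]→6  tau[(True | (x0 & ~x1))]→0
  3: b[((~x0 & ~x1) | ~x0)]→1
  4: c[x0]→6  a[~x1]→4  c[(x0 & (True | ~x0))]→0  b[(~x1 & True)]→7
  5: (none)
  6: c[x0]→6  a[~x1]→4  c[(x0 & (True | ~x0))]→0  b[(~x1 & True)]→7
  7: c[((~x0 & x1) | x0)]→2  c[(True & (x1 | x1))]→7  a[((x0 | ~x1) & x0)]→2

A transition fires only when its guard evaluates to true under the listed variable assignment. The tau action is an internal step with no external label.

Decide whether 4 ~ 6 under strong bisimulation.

Bisimulation quotient by refinement:
  round 0: {{0,1,2,3,4,5,6,7}}
  round 1: {{0},{1},{2},{3,5},{4,6},{7}}
6 equivalence class(es) (converged in 2)
class of 4: {4,6}; class of 6: {4,6}

Answer: BISIMILAR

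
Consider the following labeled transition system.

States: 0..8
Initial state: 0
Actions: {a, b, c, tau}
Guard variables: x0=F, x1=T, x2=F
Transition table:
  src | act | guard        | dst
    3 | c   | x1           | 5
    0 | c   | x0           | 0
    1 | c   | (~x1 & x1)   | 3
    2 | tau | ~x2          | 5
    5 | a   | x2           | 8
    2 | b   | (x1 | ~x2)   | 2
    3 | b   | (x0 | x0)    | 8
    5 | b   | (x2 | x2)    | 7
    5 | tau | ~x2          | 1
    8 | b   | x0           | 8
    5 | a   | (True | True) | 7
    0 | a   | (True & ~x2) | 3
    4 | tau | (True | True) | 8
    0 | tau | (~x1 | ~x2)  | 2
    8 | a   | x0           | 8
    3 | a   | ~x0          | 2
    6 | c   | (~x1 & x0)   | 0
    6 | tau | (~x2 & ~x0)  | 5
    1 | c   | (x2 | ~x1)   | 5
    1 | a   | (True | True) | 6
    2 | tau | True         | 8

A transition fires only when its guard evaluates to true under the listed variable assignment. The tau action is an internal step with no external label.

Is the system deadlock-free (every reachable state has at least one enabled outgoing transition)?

Answer: DEADLOCK at state 7

Working:
R = {0,1,2,3,5,6,7,8}
  0: a→3  tau→2  [2 exit(s)]
  1: a→6  [1 exit(s)]
  2: b→2  tau→5  tau→8  [3 exit(s)]
  3: a→2  c→5  [2 exit(s)]
  5: a→7  tau→1  [2 exit(s)]
  6: tau→5  [1 exit(s)]
  7: ∅  [no exit]
  8: ∅  [no exit]
Path to 7: a·c·a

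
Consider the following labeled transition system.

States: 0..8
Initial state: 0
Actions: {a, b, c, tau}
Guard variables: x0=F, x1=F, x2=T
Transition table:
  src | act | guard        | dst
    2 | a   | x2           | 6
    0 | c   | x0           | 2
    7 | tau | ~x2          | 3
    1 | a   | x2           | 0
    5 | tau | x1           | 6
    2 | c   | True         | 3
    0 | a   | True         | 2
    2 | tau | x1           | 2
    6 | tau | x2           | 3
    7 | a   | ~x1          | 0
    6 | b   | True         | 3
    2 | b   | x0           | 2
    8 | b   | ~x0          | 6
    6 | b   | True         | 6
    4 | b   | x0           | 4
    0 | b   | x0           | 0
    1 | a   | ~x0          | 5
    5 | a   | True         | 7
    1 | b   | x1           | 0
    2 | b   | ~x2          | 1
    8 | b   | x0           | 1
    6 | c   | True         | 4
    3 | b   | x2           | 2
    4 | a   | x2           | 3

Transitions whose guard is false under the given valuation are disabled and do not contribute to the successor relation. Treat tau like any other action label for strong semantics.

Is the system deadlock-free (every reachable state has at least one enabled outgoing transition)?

Reach set: {0,2,3,4,6}
  0: a→2  [1 out]
  2: a→6  c→3  [2 out]
  3: b→2  [1 out]
  4: a→3  [1 out]
  6: b→3  b→6  c→4  tau→3  [4 out]

Answer: DEADLOCK-FREE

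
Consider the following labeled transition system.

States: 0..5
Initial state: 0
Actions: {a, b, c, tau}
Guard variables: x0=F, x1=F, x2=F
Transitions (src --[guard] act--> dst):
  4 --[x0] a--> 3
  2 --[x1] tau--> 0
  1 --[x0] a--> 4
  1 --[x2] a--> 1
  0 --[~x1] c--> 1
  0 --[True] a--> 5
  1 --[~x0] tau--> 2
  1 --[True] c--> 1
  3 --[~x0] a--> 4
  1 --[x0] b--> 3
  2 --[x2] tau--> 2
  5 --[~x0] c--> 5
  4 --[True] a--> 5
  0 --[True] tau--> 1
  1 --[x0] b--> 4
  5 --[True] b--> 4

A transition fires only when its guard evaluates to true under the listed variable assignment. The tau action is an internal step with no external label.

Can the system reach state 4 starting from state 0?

After dropping false guards: 9 live edges.
depth 0: {0}
depth 1: {1,5}  total {0,1,5}
depth 2: {2,4}  total {0,1,2,4,5}
R = {0,1,2,4,5}
Path to 4: a·b

Answer: REACHABLE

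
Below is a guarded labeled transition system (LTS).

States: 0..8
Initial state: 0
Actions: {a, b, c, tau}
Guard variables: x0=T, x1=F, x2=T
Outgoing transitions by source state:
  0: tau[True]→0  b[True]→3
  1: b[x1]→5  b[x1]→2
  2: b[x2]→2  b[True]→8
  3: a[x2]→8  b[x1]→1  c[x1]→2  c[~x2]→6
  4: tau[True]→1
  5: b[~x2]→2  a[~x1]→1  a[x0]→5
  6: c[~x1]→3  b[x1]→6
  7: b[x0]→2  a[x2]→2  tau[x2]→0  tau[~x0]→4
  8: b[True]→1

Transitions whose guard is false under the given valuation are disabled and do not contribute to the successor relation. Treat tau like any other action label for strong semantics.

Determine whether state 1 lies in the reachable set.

Guard filter leaves 13 enabled edge(s).
depth 0: {0}
depth 1: {3}  now seen {0,3}
depth 2: {8}  now seen {0,3,8}
depth 3: {1}  now seen {0,1,3,8}
Reachable = {0,1,3,8}
Path to 1: b·a·b

Answer: REACHABLE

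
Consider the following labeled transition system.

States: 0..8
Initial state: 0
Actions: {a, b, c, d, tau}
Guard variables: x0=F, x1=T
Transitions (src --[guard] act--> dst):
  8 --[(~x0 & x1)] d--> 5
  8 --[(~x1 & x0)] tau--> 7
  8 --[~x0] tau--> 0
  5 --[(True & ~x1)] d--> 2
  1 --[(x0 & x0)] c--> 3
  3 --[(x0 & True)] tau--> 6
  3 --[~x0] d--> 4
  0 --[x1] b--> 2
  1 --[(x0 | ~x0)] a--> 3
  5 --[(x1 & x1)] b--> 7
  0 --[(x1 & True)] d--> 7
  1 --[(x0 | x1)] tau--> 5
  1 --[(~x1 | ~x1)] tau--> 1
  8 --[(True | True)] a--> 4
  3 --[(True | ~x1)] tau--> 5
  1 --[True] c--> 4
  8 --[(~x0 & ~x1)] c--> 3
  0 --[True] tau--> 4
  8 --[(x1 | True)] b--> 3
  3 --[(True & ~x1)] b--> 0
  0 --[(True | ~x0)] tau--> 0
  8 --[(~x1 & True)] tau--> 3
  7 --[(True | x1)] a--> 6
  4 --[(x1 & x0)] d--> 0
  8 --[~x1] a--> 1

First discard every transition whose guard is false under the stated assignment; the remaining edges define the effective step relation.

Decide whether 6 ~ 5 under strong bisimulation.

Compute ~ classes (split until stable):
  P[0] = {{0,1,2,3,4,5,6,7,8}}
  P[1] = {{0},{1},{2,4,6},{3},{5},{7},{8}}
Fixed point at round 2; 7 class(es).
class of 6: {2,4,6}; class of 5: {5}

Answer: NOT BISIMILAR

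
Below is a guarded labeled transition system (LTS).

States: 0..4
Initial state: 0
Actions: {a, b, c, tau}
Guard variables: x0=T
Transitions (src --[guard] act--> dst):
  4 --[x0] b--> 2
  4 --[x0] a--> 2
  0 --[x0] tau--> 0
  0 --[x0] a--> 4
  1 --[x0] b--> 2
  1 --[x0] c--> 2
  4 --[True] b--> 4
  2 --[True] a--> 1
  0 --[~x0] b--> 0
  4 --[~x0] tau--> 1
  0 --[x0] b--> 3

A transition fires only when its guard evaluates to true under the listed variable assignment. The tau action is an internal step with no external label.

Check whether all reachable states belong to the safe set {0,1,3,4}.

Answer: INVARIANT VIOLATED at state 2

Trace:
Allowed set {0,1,3,4}
Reach set: {0,1,2,3,4}
  0: ✓
  1: ✓
  2: outside
  3: ✓
  4: ✓
counterexample path to 2: a·b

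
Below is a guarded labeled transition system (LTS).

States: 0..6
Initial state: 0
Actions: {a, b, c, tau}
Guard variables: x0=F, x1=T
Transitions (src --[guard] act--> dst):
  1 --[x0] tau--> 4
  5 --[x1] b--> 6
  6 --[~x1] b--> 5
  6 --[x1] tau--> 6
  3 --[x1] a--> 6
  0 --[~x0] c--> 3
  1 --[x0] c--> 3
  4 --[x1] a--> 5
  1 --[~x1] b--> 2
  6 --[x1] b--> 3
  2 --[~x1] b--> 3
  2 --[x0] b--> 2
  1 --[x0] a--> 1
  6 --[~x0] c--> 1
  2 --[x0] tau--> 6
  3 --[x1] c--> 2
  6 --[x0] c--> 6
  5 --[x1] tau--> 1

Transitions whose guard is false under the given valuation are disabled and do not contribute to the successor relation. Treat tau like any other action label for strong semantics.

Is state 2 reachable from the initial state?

Answer: REACHABLE

Analysis:
9 transition(s) survive guard evaluation.
L0 = {0}
L1 = {3}  total {0,3}
L2 = {2,6}  total {0,2,3,6}
L3 = {1}  total {0,1,2,3,6}
Reachable = {0,1,2,3,6}
witness 2: c·c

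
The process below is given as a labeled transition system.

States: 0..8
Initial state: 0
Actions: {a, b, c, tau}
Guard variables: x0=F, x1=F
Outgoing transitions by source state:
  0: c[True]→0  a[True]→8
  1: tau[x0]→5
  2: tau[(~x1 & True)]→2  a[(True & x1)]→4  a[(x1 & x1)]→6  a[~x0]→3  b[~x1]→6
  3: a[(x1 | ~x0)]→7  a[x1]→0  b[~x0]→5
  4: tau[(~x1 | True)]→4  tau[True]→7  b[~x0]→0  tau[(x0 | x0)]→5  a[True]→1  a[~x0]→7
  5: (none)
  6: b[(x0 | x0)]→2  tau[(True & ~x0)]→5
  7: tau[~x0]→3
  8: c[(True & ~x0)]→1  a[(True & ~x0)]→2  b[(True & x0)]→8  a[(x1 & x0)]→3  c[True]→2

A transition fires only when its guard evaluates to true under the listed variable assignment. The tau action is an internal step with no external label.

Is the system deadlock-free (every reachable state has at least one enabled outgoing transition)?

R = {0,1,2,3,5,6,7,8}
  0: a→8  c→0  [2 out]
  1: ∅  [no exit]
  2: a→3  b→6  tau→2  [3 out]
  3: a→7  b→5  [2 out]
  5: ∅  [no exit]
  6: tau→5  [1 out]
  7: tau→3  [1 out]
  8: a→2  c→1  c→2  [3 out]
Path to 1: a·c

Answer: DEADLOCK at state 1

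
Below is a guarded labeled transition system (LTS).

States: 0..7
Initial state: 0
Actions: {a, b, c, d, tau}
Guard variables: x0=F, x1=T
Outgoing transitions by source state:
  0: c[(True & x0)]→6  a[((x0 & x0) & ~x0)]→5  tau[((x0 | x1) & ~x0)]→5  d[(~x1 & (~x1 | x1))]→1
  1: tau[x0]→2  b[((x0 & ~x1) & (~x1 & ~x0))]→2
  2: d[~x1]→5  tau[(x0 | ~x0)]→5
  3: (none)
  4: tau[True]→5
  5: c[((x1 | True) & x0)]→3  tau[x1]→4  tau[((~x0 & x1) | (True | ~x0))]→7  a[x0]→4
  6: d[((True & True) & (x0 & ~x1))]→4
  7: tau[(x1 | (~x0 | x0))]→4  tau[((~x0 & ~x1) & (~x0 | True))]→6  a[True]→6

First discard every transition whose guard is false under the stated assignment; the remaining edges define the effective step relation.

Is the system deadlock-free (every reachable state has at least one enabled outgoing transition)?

Answer: DEADLOCK at state 6

Working:
R = {0,4,5,6,7}
  0: tau→5  [1 exit(s)]
  4: tau→5  [1 exit(s)]
  5: tau→4  tau→7  [2 exit(s)]
  6: ∅  [no exit]
  7: a→6  tau→4  [2 exit(s)]
Path to 6: tau·tau·a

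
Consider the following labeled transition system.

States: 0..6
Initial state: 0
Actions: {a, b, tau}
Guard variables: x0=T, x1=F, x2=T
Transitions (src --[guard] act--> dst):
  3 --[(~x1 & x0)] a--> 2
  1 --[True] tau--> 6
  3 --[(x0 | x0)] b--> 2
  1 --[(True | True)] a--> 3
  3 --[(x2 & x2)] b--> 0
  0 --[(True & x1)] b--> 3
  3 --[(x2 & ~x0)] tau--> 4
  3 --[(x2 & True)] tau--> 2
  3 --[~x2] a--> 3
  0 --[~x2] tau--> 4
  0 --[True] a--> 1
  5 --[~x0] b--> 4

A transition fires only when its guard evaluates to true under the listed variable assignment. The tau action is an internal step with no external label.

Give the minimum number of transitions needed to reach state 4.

Answer: UNREACHABLE

Trace:
Breadth-first toward 4:
  depth 0: {0}
  depth 1: {1}
  depth 2: {3,6}
  depth 3: {2}
4 never appears.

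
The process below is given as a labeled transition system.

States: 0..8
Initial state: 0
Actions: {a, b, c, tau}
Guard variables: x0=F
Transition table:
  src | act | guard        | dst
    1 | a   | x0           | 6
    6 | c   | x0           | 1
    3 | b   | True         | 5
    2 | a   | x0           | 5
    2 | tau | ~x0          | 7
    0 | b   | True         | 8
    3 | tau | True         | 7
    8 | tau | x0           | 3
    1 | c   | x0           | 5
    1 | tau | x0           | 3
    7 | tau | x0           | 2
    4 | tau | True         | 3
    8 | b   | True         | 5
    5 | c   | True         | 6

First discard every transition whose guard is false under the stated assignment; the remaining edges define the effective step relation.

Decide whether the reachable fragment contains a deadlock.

R = {0,5,6,8}
  0: b→8  [1 exit(s)]
  5: c→6  [1 exit(s)]
  6: ∅  [STUCK]
  8: b→5  [1 exit(s)]
trace reaching 6: b·b·c

Answer: DEADLOCK at state 6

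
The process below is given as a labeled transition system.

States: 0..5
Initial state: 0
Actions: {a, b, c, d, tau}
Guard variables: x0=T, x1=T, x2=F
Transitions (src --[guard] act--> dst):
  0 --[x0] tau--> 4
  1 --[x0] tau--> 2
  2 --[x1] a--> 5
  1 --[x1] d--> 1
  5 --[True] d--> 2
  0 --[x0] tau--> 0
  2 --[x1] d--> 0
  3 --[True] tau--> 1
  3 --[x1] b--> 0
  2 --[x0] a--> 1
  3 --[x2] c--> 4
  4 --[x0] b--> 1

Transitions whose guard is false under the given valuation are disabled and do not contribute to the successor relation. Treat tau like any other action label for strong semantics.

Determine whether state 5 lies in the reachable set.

Answer: REACHABLE

Analysis:
After dropping false guards: 11 live edges.
L0 = {0}
L1 = {4}  now seen {0,4}
L2 = {1}  now seen {0,1,4}
L3 = {2}  now seen {0,1,2,4}
L4 = {5}  now seen {0,1,2,4,5}
Reach set: {0,1,2,4,5}
witness 5: tau·b·tau·a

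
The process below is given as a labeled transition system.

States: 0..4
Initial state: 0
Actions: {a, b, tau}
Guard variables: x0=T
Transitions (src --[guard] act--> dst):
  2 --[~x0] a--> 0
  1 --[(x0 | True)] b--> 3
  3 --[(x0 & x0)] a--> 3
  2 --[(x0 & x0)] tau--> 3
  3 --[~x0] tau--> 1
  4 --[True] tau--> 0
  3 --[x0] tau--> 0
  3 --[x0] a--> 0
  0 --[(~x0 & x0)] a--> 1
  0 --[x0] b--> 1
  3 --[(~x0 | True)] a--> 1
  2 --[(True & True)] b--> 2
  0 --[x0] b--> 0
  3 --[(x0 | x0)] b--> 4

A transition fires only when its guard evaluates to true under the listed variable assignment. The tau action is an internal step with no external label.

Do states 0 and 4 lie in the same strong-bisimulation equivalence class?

Answer: NOT BISIMILAR

Working:
Compute ~ classes (split until stable):
  P[0] = {{0,1,2,3,4}}
  P[1] = {{0,1},{2},{3},{4}}
  P[2] = {{0},{1},{2},{3},{4}}
5 equivalence class(es) (converged in 3)
[0]={0}  [4]={4}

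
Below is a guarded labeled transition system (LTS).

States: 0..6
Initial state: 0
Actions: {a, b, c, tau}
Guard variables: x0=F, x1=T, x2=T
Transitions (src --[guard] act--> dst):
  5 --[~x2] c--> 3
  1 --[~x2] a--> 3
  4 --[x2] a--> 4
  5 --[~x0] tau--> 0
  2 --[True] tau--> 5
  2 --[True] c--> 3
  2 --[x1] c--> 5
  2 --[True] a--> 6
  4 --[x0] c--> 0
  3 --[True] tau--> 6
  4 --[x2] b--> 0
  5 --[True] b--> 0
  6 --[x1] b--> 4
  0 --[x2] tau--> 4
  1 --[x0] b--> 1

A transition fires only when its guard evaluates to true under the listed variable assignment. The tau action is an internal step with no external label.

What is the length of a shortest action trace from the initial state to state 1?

Answer: UNREACHABLE

Analysis:
Layered search for 1:
  L0 = {0}
  L1 = {4}
1 never appears.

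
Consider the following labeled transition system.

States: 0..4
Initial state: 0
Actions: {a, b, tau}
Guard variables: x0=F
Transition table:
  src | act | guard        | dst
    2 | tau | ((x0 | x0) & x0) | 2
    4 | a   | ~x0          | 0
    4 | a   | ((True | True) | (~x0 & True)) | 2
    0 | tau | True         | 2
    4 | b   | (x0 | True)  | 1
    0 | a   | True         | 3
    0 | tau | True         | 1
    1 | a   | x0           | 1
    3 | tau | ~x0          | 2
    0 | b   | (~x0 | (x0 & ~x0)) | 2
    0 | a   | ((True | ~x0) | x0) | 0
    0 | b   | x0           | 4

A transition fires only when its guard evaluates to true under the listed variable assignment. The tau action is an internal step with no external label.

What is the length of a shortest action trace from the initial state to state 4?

Answer: UNREACHABLE

Working:
Breadth-first toward 4:
  Layer 0: {0}
  Layer 1: {1,2,3}
4 never appears.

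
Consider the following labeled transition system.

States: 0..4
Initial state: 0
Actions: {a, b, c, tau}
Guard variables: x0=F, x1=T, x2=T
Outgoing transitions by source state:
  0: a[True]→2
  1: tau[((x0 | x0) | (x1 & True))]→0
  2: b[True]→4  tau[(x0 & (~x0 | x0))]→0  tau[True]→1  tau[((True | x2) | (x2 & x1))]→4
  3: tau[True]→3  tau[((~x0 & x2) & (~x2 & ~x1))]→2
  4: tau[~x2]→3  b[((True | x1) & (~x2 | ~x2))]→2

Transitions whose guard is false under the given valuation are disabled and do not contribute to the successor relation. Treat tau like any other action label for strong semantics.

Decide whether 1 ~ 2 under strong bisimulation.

Answer: NOT BISIMILAR

Working:
Bisimulation quotient by refinement:
  π0 = {{0,1,2,3,4}}
  π1 = {{0},{1,3},{2},{4}}
  π2 = {{0},{1},{2},{3},{4}}
5 equivalence class(es) (converged in 3)
[1]={1}  [2]={2}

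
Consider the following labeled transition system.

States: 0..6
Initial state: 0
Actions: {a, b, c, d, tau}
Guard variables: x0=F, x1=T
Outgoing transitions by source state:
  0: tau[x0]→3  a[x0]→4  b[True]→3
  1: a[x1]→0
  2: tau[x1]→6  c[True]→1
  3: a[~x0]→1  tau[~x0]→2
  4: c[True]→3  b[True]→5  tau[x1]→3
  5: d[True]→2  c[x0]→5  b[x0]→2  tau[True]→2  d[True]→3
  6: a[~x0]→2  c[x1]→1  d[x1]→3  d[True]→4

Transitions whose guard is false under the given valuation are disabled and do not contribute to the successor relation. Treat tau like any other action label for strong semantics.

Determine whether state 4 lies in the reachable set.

16 transition(s) survive guard evaluation.
L0 = {0}
L1 = {3}  now seen {0,3}
L2 = {1,2}  now seen {0,1,2,3}
L3 = {6}  now seen {0,1,2,3,6}
L4 = {4}  now seen {0,1,2,3,4,6}
L5 = {5}  now seen {0,1,2,3,4,5,6}
R = {0,1,2,3,4,5,6}
Path to 4: b·tau·tau·d

Answer: REACHABLE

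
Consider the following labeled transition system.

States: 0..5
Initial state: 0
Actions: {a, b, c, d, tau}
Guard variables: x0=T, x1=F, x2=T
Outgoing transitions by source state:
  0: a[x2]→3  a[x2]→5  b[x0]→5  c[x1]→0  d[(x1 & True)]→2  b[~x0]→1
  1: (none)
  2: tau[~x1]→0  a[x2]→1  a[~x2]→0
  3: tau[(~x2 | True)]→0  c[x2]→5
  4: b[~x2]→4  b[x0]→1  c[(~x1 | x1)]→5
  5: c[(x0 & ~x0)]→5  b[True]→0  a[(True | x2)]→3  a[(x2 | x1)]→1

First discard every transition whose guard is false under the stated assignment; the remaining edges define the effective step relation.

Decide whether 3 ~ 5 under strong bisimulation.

Answer: NOT BISIMILAR

Working:
Bisimulation quotient by refinement:
  P[0] = {{0,1,2,3,4,5}}
  P[1] = {{0,5},{1},{2},{3},{4}}
  P[2] = {{0},{1},{2},{3},{4},{5}}
6 equivalence class(es) (converged in 3)
class of 3: {3}; class of 5: {5}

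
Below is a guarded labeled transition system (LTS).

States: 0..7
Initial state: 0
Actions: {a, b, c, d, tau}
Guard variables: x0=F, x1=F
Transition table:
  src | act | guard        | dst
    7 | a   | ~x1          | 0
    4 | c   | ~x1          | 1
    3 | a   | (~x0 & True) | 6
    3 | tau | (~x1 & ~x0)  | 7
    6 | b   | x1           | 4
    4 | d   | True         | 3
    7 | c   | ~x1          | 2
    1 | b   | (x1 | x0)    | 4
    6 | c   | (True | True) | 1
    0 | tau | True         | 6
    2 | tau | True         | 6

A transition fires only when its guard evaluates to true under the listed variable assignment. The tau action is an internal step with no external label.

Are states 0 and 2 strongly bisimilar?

Refine partition for ~:
  P[0] = {{0,1,2,3,4,5,6,7}}
  P[1] = {{0,2},{1,5},{3},{4},{6},{7}}
Fixed point at round 2; 6 class(es).
class of 0: {0,2}; class of 2: {0,2}

Answer: BISIMILAR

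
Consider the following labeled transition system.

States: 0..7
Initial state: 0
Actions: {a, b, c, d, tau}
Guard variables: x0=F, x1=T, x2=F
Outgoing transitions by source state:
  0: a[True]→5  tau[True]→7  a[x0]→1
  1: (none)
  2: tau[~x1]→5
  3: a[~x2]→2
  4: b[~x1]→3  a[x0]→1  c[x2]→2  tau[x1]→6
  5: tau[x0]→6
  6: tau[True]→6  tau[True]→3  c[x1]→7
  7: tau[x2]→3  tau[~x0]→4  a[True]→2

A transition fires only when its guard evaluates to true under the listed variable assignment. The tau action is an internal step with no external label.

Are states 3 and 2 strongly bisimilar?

Answer: NOT BISIMILAR

Trace:
Compute ~ classes (split until stable):
  round 0: {{0,1,2,3,4,5,6,7}}
  round 1: {{0,7},{1,2,5},{3},{4},{6}}
  round 2: {{0},{1,2,5},{3},{4},{6},{7}}
6 equivalence class(es) (converged in 3)
[3]={3}  [2]={1,2,5}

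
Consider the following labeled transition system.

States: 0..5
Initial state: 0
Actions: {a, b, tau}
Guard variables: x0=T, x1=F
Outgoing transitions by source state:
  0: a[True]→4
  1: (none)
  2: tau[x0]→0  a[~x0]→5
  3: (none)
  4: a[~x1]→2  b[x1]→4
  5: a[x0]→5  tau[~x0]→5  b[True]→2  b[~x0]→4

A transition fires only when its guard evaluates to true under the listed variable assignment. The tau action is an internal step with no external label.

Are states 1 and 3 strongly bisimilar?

Refine partition for ~:
  P[0] = {{0,1,2,3,4,5}}
  P[1] = {{0,4},{1,3},{2},{5}}
  P[2] = {{0},{1,3},{2},{4},{5}}
stable after 3 split(s): 5 block(s)
[1]={1,3}  [3]={1,3}

Answer: BISIMILAR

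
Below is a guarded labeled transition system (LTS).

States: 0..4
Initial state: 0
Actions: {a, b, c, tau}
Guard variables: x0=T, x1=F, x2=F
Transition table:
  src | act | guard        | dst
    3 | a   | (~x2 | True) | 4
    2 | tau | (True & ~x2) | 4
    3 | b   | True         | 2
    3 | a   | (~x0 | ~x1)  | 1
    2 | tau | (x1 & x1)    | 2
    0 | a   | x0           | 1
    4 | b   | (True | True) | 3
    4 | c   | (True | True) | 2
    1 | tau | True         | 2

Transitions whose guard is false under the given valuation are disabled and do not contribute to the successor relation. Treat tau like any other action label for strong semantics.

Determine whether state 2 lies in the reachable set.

Answer: REACHABLE

Trace:
After dropping false guards: 8 live edges.
Layer 0: {0}
Layer 1: {1}  cumulative {0,1}
Layer 2: {2}  cumulative {0,1,2}
Layer 3: {4}  cumulative {0,1,2,4}
Layer 4: {3}  cumulative {0,1,2,3,4}
Reachable = {0,1,2,3,4}
trace reaching 2: a·tau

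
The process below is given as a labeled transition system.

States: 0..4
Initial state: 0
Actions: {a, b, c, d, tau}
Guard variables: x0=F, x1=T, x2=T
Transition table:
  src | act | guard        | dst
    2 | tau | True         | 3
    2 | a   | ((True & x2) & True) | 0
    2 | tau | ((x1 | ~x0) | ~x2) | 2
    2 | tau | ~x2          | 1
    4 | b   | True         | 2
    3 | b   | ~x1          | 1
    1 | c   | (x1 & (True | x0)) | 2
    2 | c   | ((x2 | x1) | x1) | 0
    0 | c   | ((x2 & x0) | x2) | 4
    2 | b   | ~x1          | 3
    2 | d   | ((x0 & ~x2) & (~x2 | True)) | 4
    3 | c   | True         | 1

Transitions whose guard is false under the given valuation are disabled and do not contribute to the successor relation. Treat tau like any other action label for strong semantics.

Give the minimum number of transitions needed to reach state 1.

Breadth-first toward 1:
  Layer 0: {0}
  Layer 1: {4}
  Layer 2: {2}
  Layer 3: {3}
  Layer 4: {1}
first hit 1 at d=4 via c·b·tau·c

Answer: 4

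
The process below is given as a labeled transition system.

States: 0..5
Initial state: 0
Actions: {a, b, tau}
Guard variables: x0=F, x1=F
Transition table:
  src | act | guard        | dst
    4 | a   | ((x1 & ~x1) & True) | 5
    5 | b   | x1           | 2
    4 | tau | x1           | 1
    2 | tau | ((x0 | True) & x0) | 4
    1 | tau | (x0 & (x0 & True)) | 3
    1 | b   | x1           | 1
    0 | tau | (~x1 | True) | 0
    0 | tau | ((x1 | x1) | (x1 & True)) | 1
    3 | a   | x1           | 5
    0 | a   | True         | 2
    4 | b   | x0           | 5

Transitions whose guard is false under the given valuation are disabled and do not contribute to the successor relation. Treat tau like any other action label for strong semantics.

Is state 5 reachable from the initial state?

Answer: UNREACHABLE

Trace:
Guard filter leaves 2 enabled edge(s).
depth 0: {0}
depth 1: {2}  total {0,2}
Reachable = {0,2}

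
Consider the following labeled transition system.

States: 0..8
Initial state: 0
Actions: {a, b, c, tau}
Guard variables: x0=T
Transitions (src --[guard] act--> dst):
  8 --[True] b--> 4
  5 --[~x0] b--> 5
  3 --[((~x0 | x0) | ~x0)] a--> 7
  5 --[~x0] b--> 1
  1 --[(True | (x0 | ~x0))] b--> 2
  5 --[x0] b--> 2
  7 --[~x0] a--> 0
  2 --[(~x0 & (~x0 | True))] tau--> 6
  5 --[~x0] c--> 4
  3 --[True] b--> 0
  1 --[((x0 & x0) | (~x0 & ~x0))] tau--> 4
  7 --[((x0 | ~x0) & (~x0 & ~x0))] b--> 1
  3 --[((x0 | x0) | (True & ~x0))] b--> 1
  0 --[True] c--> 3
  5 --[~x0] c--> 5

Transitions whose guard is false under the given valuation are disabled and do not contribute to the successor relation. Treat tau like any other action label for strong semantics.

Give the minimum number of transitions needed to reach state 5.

Layered search for 5:
  L0 = {0}
  L1 = {3}
  L2 = {1,7}
  L3 = {2,4}
5 never appears.

Answer: UNREACHABLE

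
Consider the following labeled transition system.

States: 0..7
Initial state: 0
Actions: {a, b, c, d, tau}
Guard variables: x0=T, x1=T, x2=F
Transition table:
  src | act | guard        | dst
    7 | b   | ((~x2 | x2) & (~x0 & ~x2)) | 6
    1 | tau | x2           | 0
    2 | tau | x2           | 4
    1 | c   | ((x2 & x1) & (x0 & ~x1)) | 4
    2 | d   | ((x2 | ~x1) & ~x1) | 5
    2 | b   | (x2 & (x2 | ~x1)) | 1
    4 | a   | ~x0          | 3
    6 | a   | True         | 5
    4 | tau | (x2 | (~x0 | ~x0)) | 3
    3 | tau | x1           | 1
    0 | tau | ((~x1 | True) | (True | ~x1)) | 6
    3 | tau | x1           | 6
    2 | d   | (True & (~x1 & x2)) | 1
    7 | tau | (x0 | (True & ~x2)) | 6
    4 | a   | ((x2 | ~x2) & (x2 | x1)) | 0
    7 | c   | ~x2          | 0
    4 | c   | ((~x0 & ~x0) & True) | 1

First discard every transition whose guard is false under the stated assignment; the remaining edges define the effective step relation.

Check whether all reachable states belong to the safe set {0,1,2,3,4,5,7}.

Safe = {0,1,2,3,4,5,7}
R = {0,5,6}
  0: safe
  5: safe
  6: ✗ unsafe
reach 6 via tau — violates

Answer: INVARIANT VIOLATED at state 6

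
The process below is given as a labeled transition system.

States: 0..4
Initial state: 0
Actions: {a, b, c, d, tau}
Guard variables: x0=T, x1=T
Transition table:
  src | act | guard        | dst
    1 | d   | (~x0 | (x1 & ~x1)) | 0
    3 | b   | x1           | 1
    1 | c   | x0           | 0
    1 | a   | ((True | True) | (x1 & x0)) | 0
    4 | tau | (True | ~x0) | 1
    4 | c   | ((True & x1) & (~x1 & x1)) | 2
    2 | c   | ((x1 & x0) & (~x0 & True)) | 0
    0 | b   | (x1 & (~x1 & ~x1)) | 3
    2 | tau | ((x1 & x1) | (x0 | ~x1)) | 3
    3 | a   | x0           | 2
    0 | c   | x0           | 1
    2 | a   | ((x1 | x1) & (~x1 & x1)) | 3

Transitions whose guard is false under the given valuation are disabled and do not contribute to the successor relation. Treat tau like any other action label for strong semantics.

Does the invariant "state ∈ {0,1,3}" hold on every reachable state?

Inv-set: {0,1,3}
Reachable = {0,1}
  0: ✓
  1: ✓

Answer: INVARIANT HOLDS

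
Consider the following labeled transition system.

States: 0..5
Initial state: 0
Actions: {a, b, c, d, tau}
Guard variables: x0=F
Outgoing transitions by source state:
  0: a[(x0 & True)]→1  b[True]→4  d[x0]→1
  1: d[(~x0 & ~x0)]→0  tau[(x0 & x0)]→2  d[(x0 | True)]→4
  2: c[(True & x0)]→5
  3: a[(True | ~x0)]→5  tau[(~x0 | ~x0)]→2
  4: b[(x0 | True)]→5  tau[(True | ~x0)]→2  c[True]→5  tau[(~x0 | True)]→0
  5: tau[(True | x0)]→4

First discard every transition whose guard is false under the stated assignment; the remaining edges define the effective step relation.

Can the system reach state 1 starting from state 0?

Answer: UNREACHABLE

Analysis:
Guard filter leaves 10 enabled edge(s).
L0 = {0}
L1 = {4}  cumulative {0,4}
L2 = {2,5}  cumulative {0,2,4,5}
Reach set: {0,2,4,5}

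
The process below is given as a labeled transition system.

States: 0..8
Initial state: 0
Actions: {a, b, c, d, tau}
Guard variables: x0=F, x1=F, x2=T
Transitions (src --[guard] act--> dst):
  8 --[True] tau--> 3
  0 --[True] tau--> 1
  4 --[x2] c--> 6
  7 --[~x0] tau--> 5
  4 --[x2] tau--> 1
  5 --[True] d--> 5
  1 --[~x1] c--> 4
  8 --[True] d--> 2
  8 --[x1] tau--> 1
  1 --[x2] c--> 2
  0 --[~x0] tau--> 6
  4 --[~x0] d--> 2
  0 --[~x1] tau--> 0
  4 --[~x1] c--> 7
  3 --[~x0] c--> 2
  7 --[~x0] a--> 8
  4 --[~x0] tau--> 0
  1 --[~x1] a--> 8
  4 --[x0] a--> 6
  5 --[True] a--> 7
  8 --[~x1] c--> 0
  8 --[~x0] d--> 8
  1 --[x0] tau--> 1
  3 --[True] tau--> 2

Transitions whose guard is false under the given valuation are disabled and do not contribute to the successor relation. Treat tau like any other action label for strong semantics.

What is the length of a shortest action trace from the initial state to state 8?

Layered search for 8:
  Layer 0: {0}
  Layer 1: {1,6}
  Layer 2: {2,4,8}
first hit 8 at d=2 via tau·a

Answer: 2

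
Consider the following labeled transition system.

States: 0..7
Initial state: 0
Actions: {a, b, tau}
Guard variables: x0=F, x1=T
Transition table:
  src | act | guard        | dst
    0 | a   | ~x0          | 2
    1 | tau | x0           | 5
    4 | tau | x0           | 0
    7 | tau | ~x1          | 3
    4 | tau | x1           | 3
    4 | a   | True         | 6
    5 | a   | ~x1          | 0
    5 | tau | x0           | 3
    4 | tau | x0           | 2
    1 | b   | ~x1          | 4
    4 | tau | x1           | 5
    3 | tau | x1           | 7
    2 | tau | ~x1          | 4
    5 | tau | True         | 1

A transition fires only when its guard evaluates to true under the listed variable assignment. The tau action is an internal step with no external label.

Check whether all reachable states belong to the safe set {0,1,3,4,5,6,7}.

Answer: INVARIANT VIOLATED at state 2

Trace:
Allowed set {0,1,3,4,5,6,7}
Reach set: {0,2}
  0: ok
  2: ✗ unsafe
counterexample path to 2: a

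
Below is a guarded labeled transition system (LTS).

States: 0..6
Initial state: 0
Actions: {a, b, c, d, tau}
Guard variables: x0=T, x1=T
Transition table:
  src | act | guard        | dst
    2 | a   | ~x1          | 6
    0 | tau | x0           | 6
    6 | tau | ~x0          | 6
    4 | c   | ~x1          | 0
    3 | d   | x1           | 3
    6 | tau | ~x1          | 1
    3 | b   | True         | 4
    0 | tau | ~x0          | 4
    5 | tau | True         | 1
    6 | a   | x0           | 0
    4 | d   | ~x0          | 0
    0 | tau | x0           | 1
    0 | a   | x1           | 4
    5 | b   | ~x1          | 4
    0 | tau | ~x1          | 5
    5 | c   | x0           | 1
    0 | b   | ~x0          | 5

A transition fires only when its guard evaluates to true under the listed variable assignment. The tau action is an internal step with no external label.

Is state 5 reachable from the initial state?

After dropping false guards: 8 live edges.
Layer 0: {0}
Layer 1: {1,4,6}  now seen {0,1,4,6}
R = {0,1,4,6}

Answer: UNREACHABLE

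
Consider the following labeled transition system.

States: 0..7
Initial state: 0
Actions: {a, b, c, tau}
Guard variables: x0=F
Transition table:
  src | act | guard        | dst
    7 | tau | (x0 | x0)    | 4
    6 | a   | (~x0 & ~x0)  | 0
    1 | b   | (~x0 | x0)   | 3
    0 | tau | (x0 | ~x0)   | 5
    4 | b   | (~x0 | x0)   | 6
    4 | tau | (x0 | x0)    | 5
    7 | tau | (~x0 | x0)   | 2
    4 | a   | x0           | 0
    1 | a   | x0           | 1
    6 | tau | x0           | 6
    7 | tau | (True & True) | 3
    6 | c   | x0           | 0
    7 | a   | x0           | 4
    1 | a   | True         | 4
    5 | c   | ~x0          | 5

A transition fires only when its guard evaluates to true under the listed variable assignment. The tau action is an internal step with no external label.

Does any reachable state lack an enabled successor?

Reach set: {0,5}
  0: tau→5  [1 exit(s)]
  5: c→5  [1 exit(s)]

Answer: DEADLOCK-FREE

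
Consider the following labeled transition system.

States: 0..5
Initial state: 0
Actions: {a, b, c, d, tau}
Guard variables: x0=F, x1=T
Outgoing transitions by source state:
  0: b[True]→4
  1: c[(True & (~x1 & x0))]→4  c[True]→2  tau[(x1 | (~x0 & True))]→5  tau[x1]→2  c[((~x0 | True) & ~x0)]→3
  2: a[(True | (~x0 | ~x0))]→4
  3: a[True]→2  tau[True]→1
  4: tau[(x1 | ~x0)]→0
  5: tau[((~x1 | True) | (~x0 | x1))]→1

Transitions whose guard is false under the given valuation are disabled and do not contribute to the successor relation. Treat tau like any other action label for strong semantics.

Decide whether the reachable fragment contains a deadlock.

Reachable = {0,4}
  0: b→4  [deg 1]
  4: tau→0  [deg 1]

Answer: DEADLOCK-FREE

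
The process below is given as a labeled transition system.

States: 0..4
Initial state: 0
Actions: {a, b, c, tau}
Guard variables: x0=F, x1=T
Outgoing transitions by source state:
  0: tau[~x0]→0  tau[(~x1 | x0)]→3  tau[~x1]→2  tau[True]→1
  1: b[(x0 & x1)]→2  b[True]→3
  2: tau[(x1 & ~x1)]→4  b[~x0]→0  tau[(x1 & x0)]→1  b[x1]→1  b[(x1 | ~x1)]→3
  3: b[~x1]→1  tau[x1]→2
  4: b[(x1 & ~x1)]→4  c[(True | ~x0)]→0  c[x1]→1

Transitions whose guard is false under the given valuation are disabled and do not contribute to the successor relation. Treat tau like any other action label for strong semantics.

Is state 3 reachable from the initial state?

Answer: REACHABLE

Working:
Guard filter leaves 9 enabled edge(s).
depth 0: {0}
depth 1: {1}  cumulative {0,1}
depth 2: {3}  cumulative {0,1,3}
depth 3: {2}  cumulative {0,1,2,3}
R = {0,1,2,3}
Path to 3: tau·b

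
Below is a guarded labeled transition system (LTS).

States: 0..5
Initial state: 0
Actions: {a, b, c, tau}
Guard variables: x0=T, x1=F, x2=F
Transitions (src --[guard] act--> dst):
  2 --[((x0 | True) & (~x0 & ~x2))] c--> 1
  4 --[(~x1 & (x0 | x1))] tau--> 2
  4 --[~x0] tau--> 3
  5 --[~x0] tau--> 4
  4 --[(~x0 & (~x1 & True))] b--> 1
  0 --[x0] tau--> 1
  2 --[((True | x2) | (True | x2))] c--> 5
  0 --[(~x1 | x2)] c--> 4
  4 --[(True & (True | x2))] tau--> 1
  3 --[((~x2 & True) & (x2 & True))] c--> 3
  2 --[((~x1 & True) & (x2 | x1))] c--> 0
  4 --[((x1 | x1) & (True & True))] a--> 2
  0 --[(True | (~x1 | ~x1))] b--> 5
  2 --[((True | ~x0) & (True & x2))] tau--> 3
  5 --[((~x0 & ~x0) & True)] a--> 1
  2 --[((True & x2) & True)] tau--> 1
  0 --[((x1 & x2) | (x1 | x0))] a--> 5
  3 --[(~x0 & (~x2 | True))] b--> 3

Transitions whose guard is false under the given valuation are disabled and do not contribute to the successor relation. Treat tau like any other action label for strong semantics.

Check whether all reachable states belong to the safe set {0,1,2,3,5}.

Inv-set: {0,1,2,3,5}
Reach set: {0,1,2,4,5}
  0: safe
  1: safe
  2: safe
  4: VIOLATES
  5: safe
reach 4 via c — violates

Answer: INVARIANT VIOLATED at state 4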